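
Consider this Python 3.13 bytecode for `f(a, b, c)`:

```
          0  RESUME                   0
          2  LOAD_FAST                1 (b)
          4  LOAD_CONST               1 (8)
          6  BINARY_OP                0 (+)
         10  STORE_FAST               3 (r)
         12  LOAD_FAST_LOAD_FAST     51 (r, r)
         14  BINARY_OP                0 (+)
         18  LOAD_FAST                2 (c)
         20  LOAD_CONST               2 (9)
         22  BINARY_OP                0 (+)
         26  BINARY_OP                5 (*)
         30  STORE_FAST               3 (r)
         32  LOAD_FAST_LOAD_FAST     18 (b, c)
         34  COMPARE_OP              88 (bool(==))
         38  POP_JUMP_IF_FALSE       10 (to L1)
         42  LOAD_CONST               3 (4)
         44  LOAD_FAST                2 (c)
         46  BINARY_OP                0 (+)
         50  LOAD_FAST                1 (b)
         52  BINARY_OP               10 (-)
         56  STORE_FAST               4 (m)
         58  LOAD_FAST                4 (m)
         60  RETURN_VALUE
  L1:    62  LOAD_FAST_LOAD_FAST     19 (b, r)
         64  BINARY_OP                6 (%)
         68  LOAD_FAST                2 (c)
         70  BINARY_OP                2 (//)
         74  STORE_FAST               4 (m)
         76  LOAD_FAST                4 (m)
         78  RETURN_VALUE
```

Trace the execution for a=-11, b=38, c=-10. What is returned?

LOAD_FAST b → push 38. Stack: [38]
LOAD_CONST → push 8. Stack: [38, 8]
BINARY_OP + → 38 + 8 = 46. Stack: [46]
STORE_FAST r → r=46. Stack: []
LOAD_FAST_LOAD_FAST r,r → push 46,46. Stack: [46, 46]
BINARY_OP + → 46 + 46 = 92. Stack: [92]
LOAD_FAST c → push -10. Stack: [92, -10]
LOAD_CONST → push 9. Stack: [92, -10, 9]
BINARY_OP + → -10 + 9 = -1. Stack: [92, -1]
BINARY_OP * → 92 * -1 = -92. Stack: [-92]
STORE_FAST r → r=-92. Stack: []
LOAD_FAST_LOAD_FAST b,c → push 38,-10. Stack: [38, -10]
COMPARE_OP bool(==) → 38 vs -10 = False. Stack: [False]
POP_JUMP_IF_FALSE → pop False; jump. Stack: []
LOAD_FAST_LOAD_FAST b,r → push 38,-92. Stack: [38, -92]
BINARY_OP % → 38 % -92 = -54. Stack: [-54]
LOAD_FAST c → push -10. Stack: [-54, -10]
BINARY_OP // → -54 // -10 = 5. Stack: [5]
STORE_FAST m → m=5. Stack: []
LOAD_FAST m → push 5. Stack: [5]
RETURN_VALUE → return 5.

5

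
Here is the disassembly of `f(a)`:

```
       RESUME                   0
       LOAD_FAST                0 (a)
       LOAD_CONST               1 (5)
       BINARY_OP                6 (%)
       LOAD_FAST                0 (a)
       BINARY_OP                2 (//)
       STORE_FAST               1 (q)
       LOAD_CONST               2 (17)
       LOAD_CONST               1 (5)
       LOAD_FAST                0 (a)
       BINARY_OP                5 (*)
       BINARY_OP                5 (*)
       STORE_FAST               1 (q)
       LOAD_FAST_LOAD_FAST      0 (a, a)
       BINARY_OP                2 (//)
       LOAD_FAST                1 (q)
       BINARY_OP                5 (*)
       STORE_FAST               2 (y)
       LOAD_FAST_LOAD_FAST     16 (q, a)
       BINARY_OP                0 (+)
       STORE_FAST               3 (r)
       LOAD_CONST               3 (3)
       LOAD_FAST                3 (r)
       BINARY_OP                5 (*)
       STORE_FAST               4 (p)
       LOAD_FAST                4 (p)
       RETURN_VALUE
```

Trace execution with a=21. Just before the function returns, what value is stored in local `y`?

1785

LOAD_FAST a → push 21. Stack: [21]
LOAD_CONST → push 5. Stack: [21, 5]
BINARY_OP % → 21 % 5 = 1. Stack: [1]
LOAD_FAST a → push 21. Stack: [1, 21]
BINARY_OP // → 1 // 21 = 0. Stack: [0]
STORE_FAST q → q=0. Stack: []
LOAD_CONST → push 17. Stack: [17]
LOAD_CONST → push 5. Stack: [17, 5]
LOAD_FAST a → push 21. Stack: [17, 5, 21]
BINARY_OP * → 5 * 21 = 105. Stack: [17, 105]
BINARY_OP * → 17 * 105 = 1785. Stack: [1785]
STORE_FAST q → q=1785. Stack: []
LOAD_FAST_LOAD_FAST a,a → push 21,21. Stack: [21, 21]
BINARY_OP // → 21 // 21 = 1. Stack: [1]
LOAD_FAST q → push 1785. Stack: [1, 1785]
BINARY_OP * → 1 * 1785 = 1785. Stack: [1785]
STORE_FAST y → y=1785. Stack: []
LOAD_FAST_LOAD_FAST q,a → push 1785,21. Stack: [1785, 21]
BINARY_OP + → 1785 + 21 = 1806. Stack: [1806]
STORE_FAST r → r=1806. Stack: []
LOAD_CONST → push 3. Stack: [3]
LOAD_FAST r → push 1806. Stack: [3, 1806]
BINARY_OP * → 3 * 1806 = 5418. Stack: [5418]
STORE_FAST p → p=5418. Stack: []
LOAD_FAST p → push 5418. Stack: [5418]
RETURN_VALUE → return 5418.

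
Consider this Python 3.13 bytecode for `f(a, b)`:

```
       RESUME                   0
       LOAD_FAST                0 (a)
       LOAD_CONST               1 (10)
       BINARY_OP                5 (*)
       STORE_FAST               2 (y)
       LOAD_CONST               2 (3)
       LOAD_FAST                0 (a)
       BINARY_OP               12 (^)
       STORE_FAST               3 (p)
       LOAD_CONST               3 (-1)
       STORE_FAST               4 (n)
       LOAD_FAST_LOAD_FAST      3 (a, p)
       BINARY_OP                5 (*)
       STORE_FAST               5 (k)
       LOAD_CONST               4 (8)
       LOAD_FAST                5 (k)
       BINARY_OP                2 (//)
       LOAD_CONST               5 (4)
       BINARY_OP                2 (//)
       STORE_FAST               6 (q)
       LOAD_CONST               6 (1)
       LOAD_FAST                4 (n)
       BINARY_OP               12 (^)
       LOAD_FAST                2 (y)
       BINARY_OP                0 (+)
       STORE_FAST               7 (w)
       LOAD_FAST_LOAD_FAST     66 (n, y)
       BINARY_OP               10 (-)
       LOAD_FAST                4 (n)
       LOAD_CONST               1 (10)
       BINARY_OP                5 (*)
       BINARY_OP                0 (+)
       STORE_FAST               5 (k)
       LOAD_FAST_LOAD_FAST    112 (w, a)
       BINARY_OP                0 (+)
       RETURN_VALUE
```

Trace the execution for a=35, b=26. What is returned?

383

LOAD_FAST a → push 35. Stack: [35]
LOAD_CONST → push 10. Stack: [35, 10]
BINARY_OP * → 35 * 10 = 350. Stack: [350]
STORE_FAST y → y=350. Stack: []
LOAD_CONST → push 3. Stack: [3]
LOAD_FAST a → push 35. Stack: [3, 35]
BINARY_OP ^ → 3 ^ 35 = 32. Stack: [32]
STORE_FAST p → p=32. Stack: []
LOAD_CONST → push -1. Stack: [-1]
STORE_FAST n → n=-1. Stack: []
LOAD_FAST_LOAD_FAST a,p → push 35,32. Stack: [35, 32]
BINARY_OP * → 35 * 32 = 1120. Stack: [1120]
STORE_FAST k → k=1120. Stack: []
LOAD_CONST → push 8. Stack: [8]
LOAD_FAST k → push 1120. Stack: [8, 1120]
BINARY_OP // → 8 // 1120 = 0. Stack: [0]
LOAD_CONST → push 4. Stack: [0, 4]
BINARY_OP // → 0 // 4 = 0. Stack: [0]
STORE_FAST q → q=0. Stack: []
LOAD_CONST → push 1. Stack: [1]
LOAD_FAST n → push -1. Stack: [1, -1]
BINARY_OP ^ → 1 ^ -1 = -2. Stack: [-2]
LOAD_FAST y → push 350. Stack: [-2, 350]
BINARY_OP + → -2 + 350 = 348. Stack: [348]
STORE_FAST w → w=348. Stack: []
LOAD_FAST_LOAD_FAST n,y → push -1,350. Stack: [-1, 350]
BINARY_OP - → -1 - 350 = -351. Stack: [-351]
LOAD_FAST n → push -1. Stack: [-351, -1]
LOAD_CONST → push 10. Stack: [-351, -1, 10]
BINARY_OP * → -1 * 10 = -10. Stack: [-351, -10]
BINARY_OP + → -351 + -10 = -361. Stack: [-361]
STORE_FAST k → k=-361. Stack: []
LOAD_FAST_LOAD_FAST w,a → push 348,35. Stack: [348, 35]
BINARY_OP + → 348 + 35 = 383. Stack: [383]
RETURN_VALUE → return 383.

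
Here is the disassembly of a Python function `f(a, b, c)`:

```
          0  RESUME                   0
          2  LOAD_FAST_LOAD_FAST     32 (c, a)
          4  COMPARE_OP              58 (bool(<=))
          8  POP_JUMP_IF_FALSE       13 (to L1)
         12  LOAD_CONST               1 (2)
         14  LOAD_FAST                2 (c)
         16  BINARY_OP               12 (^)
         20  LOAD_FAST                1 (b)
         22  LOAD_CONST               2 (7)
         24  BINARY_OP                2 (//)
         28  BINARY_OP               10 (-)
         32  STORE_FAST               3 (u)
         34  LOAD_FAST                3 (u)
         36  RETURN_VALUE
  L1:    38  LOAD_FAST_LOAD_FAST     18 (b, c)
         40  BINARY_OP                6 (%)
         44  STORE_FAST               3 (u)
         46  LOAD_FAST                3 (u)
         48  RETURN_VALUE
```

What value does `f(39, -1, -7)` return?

-4

LOAD_FAST_LOAD_FAST c,a → push -7,39. Stack: [-7, 39]
COMPARE_OP bool(<=) → -7 vs 39 = True. Stack: [True]
POP_JUMP_IF_FALSE → pop True; no jump. Stack: []
LOAD_CONST → push 2. Stack: [2]
LOAD_FAST c → push -7. Stack: [2, -7]
BINARY_OP ^ → 2 ^ -7 = -5. Stack: [-5]
LOAD_FAST b → push -1. Stack: [-5, -1]
LOAD_CONST → push 7. Stack: [-5, -1, 7]
BINARY_OP // → -1 // 7 = -1. Stack: [-5, -1]
BINARY_OP - → -5 - -1 = -4. Stack: [-4]
STORE_FAST u → u=-4. Stack: []
LOAD_FAST u → push -4. Stack: [-4]
RETURN_VALUE → return -4.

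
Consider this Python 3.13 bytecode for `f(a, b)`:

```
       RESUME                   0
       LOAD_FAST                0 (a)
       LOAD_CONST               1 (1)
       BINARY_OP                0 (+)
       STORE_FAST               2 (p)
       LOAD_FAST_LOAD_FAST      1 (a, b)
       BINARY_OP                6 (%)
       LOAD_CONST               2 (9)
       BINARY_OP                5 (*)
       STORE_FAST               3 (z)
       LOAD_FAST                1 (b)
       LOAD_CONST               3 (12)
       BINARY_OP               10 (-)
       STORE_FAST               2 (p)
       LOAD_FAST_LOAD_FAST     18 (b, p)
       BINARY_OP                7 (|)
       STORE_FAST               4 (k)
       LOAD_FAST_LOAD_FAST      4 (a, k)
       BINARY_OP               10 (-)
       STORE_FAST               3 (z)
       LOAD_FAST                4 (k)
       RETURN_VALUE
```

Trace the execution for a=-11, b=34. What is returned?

54

LOAD_FAST a → push -11. Stack: [-11]
LOAD_CONST → push 1. Stack: [-11, 1]
BINARY_OP + → -11 + 1 = -10. Stack: [-10]
STORE_FAST p → p=-10. Stack: []
LOAD_FAST_LOAD_FAST a,b → push -11,34. Stack: [-11, 34]
BINARY_OP % → -11 % 34 = 23. Stack: [23]
LOAD_CONST → push 9. Stack: [23, 9]
BINARY_OP * → 23 * 9 = 207. Stack: [207]
STORE_FAST z → z=207. Stack: []
LOAD_FAST b → push 34. Stack: [34]
LOAD_CONST → push 12. Stack: [34, 12]
BINARY_OP - → 34 - 12 = 22. Stack: [22]
STORE_FAST p → p=22. Stack: []
LOAD_FAST_LOAD_FAST b,p → push 34,22. Stack: [34, 22]
BINARY_OP | → 34 | 22 = 54. Stack: [54]
STORE_FAST k → k=54. Stack: []
LOAD_FAST_LOAD_FAST a,k → push -11,54. Stack: [-11, 54]
BINARY_OP - → -11 - 54 = -65. Stack: [-65]
STORE_FAST z → z=-65. Stack: []
LOAD_FAST k → push 54. Stack: [54]
RETURN_VALUE → return 54.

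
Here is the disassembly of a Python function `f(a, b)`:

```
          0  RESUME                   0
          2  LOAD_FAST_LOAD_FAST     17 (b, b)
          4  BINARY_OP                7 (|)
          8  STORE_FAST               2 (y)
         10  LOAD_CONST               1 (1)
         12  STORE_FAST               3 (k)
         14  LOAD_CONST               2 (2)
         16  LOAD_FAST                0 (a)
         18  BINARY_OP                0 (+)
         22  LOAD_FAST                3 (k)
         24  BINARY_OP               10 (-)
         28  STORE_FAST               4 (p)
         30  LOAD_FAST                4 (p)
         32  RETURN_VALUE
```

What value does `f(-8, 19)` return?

LOAD_FAST_LOAD_FAST b,b → push 19,19. Stack: [19, 19]
BINARY_OP | → 19 | 19 = 19. Stack: [19]
STORE_FAST y → y=19. Stack: []
LOAD_CONST → push 1. Stack: [1]
STORE_FAST k → k=1. Stack: []
LOAD_CONST → push 2. Stack: [2]
LOAD_FAST a → push -8. Stack: [2, -8]
BINARY_OP + → 2 + -8 = -6. Stack: [-6]
LOAD_FAST k → push 1. Stack: [-6, 1]
BINARY_OP - → -6 - 1 = -7. Stack: [-7]
STORE_FAST p → p=-7. Stack: []
LOAD_FAST p → push -7. Stack: [-7]
RETURN_VALUE → return -7.

-7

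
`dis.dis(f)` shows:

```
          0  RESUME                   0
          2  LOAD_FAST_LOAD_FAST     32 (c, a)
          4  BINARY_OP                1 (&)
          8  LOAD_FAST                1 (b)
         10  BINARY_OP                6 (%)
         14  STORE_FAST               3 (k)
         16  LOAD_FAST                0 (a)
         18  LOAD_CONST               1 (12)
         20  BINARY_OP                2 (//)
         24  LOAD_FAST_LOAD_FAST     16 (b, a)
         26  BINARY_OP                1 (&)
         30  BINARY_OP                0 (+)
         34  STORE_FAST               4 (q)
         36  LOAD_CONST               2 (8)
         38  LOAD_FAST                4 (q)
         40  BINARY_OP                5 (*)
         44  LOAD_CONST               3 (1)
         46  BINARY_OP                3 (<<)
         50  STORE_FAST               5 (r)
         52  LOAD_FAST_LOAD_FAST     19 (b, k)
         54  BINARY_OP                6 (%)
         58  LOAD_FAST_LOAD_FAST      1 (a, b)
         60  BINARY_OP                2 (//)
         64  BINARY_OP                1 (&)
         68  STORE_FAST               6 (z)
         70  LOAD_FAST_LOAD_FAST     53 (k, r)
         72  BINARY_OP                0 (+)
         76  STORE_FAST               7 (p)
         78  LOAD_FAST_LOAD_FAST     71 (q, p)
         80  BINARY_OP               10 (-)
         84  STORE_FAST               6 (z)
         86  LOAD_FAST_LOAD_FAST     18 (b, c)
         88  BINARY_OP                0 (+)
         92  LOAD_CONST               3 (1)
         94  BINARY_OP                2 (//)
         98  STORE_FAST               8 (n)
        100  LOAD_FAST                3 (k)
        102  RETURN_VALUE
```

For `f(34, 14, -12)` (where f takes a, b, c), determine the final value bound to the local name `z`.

-64

LOAD_FAST_LOAD_FAST c,a → push -12,34. Stack: [-12, 34]
BINARY_OP & → -12 & 34 = 32. Stack: [32]
LOAD_FAST b → push 14. Stack: [32, 14]
BINARY_OP % → 32 % 14 = 4. Stack: [4]
STORE_FAST k → k=4. Stack: []
LOAD_FAST a → push 34. Stack: [34]
LOAD_CONST → push 12. Stack: [34, 12]
BINARY_OP // → 34 // 12 = 2. Stack: [2]
LOAD_FAST_LOAD_FAST b,a → push 14,34. Stack: [2, 14, 34]
BINARY_OP & → 14 & 34 = 2. Stack: [2, 2]
BINARY_OP + → 2 + 2 = 4. Stack: [4]
STORE_FAST q → q=4. Stack: []
LOAD_CONST → push 8. Stack: [8]
LOAD_FAST q → push 4. Stack: [8, 4]
BINARY_OP * → 8 * 4 = 32. Stack: [32]
LOAD_CONST → push 1. Stack: [32, 1]
BINARY_OP << → 32 << 1 = 64. Stack: [64]
STORE_FAST r → r=64. Stack: []
LOAD_FAST_LOAD_FAST b,k → push 14,4. Stack: [14, 4]
BINARY_OP % → 14 % 4 = 2. Stack: [2]
LOAD_FAST_LOAD_FAST a,b → push 34,14. Stack: [2, 34, 14]
BINARY_OP // → 34 // 14 = 2. Stack: [2, 2]
BINARY_OP & → 2 & 2 = 2. Stack: [2]
STORE_FAST z → z=2. Stack: []
LOAD_FAST_LOAD_FAST k,r → push 4,64. Stack: [4, 64]
BINARY_OP + → 4 + 64 = 68. Stack: [68]
STORE_FAST p → p=68. Stack: []
LOAD_FAST_LOAD_FAST q,p → push 4,68. Stack: [4, 68]
BINARY_OP - → 4 - 68 = -64. Stack: [-64]
STORE_FAST z → z=-64. Stack: []
LOAD_FAST_LOAD_FAST b,c → push 14,-12. Stack: [14, -12]
BINARY_OP + → 14 + -12 = 2. Stack: [2]
LOAD_CONST → push 1. Stack: [2, 1]
BINARY_OP // → 2 // 1 = 2. Stack: [2]
STORE_FAST n → n=2. Stack: []
LOAD_FAST k → push 4. Stack: [4]
RETURN_VALUE → return 4.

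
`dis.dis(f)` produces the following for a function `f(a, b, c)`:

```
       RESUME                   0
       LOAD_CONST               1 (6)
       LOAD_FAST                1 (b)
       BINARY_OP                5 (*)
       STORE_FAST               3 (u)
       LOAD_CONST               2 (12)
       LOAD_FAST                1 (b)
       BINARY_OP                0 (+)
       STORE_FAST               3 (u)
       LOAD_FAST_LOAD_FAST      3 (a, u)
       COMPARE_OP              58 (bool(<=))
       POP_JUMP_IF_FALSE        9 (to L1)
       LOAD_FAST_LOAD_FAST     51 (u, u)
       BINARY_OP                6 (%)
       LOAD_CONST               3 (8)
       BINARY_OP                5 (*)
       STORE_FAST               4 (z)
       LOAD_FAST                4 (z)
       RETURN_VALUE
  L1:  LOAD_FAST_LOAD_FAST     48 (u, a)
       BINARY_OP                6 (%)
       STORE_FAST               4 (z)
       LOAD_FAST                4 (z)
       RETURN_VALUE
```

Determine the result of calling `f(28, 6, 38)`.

LOAD_CONST → push 6. Stack: [6]
LOAD_FAST b → push 6. Stack: [6, 6]
BINARY_OP * → 6 * 6 = 36. Stack: [36]
STORE_FAST u → u=36. Stack: []
LOAD_CONST → push 12. Stack: [12]
LOAD_FAST b → push 6. Stack: [12, 6]
BINARY_OP + → 12 + 6 = 18. Stack: [18]
STORE_FAST u → u=18. Stack: []
LOAD_FAST_LOAD_FAST a,u → push 28,18. Stack: [28, 18]
COMPARE_OP bool(<=) → 28 vs 18 = False. Stack: [False]
POP_JUMP_IF_FALSE → pop False; jump. Stack: []
LOAD_FAST_LOAD_FAST u,a → push 18,28. Stack: [18, 28]
BINARY_OP % → 18 % 28 = 18. Stack: [18]
STORE_FAST z → z=18. Stack: []
LOAD_FAST z → push 18. Stack: [18]
RETURN_VALUE → return 18.

18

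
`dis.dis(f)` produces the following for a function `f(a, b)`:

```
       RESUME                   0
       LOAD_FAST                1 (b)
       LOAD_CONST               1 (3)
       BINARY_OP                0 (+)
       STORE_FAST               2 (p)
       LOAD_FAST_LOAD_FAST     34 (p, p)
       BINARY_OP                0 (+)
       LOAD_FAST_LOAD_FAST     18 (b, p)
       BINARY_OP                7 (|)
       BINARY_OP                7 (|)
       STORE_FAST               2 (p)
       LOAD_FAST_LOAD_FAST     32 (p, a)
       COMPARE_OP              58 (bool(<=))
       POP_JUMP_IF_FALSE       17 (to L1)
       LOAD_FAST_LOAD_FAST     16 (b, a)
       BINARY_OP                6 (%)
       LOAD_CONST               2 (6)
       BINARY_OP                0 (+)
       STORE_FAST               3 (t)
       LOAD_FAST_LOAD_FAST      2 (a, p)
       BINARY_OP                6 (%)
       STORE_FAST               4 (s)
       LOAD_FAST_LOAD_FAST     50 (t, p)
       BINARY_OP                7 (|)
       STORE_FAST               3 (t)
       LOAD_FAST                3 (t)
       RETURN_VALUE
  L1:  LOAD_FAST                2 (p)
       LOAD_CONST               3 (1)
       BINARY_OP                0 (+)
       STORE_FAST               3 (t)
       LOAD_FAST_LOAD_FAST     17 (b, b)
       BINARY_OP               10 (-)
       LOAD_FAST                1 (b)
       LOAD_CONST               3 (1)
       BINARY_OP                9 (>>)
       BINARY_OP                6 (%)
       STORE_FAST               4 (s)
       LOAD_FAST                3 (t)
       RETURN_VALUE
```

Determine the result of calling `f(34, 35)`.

LOAD_FAST b → push 35. Stack: [35]
LOAD_CONST → push 3. Stack: [35, 3]
BINARY_OP + → 35 + 3 = 38. Stack: [38]
STORE_FAST p → p=38. Stack: []
LOAD_FAST_LOAD_FAST p,p → push 38,38. Stack: [38, 38]
BINARY_OP + → 38 + 38 = 76. Stack: [76]
LOAD_FAST_LOAD_FAST b,p → push 35,38. Stack: [76, 35, 38]
BINARY_OP | → 35 | 38 = 39. Stack: [76, 39]
BINARY_OP | → 76 | 39 = 111. Stack: [111]
STORE_FAST p → p=111. Stack: []
LOAD_FAST_LOAD_FAST p,a → push 111,34. Stack: [111, 34]
COMPARE_OP bool(<=) → 111 vs 34 = False. Stack: [False]
POP_JUMP_IF_FALSE → pop False; jump. Stack: []
LOAD_FAST p → push 111. Stack: [111]
LOAD_CONST → push 1. Stack: [111, 1]
BINARY_OP + → 111 + 1 = 112. Stack: [112]
STORE_FAST t → t=112. Stack: []
LOAD_FAST_LOAD_FAST b,b → push 35,35. Stack: [35, 35]
BINARY_OP - → 35 - 35 = 0. Stack: [0]
LOAD_FAST b → push 35. Stack: [0, 35]
LOAD_CONST → push 1. Stack: [0, 35, 1]
BINARY_OP >> → 35 >> 1 = 17. Stack: [0, 17]
BINARY_OP % → 0 % 17 = 0. Stack: [0]
STORE_FAST s → s=0. Stack: []
LOAD_FAST t → push 112. Stack: [112]
RETURN_VALUE → return 112.

112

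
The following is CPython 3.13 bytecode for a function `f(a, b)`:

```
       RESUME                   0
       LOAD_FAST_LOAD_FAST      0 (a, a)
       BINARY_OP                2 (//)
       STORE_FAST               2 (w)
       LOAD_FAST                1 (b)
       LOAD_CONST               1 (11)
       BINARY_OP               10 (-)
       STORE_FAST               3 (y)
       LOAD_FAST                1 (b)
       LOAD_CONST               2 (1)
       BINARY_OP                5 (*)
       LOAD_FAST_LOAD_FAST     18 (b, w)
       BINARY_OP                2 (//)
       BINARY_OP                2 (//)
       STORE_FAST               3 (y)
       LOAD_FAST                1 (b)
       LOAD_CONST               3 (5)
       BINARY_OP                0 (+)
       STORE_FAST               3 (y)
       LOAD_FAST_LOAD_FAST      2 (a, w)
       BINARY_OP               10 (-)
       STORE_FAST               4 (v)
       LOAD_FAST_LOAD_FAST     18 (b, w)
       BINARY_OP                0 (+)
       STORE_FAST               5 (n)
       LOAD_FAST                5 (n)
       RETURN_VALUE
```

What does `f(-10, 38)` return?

LOAD_FAST_LOAD_FAST a,a → push -10,-10. Stack: [-10, -10]
BINARY_OP // → -10 // -10 = 1. Stack: [1]
STORE_FAST w → w=1. Stack: []
LOAD_FAST b → push 38. Stack: [38]
LOAD_CONST → push 11. Stack: [38, 11]
BINARY_OP - → 38 - 11 = 27. Stack: [27]
STORE_FAST y → y=27. Stack: []
LOAD_FAST b → push 38. Stack: [38]
LOAD_CONST → push 1. Stack: [38, 1]
BINARY_OP * → 38 * 1 = 38. Stack: [38]
LOAD_FAST_LOAD_FAST b,w → push 38,1. Stack: [38, 38, 1]
BINARY_OP // → 38 // 1 = 38. Stack: [38, 38]
BINARY_OP // → 38 // 38 = 1. Stack: [1]
STORE_FAST y → y=1. Stack: []
LOAD_FAST b → push 38. Stack: [38]
LOAD_CONST → push 5. Stack: [38, 5]
BINARY_OP + → 38 + 5 = 43. Stack: [43]
STORE_FAST y → y=43. Stack: []
LOAD_FAST_LOAD_FAST a,w → push -10,1. Stack: [-10, 1]
BINARY_OP - → -10 - 1 = -11. Stack: [-11]
STORE_FAST v → v=-11. Stack: []
LOAD_FAST_LOAD_FAST b,w → push 38,1. Stack: [38, 1]
BINARY_OP + → 38 + 1 = 39. Stack: [39]
STORE_FAST n → n=39. Stack: []
LOAD_FAST n → push 39. Stack: [39]
RETURN_VALUE → return 39.

39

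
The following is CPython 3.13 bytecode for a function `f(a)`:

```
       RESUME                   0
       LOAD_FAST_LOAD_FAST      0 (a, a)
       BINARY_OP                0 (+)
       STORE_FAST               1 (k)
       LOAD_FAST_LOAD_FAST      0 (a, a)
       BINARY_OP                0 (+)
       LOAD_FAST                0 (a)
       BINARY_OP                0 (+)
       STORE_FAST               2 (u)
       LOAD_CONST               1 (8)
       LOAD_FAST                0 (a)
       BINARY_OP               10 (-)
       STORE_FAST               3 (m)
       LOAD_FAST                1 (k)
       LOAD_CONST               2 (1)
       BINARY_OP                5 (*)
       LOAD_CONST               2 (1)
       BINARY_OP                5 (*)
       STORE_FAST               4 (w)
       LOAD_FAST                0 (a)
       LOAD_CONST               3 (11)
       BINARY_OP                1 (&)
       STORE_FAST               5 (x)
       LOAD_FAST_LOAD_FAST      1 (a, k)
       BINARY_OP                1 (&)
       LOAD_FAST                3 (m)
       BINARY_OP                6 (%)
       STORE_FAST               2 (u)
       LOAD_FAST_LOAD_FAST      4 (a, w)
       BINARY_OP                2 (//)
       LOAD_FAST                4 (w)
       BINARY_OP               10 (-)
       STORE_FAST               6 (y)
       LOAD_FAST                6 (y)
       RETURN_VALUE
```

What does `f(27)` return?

LOAD_FAST_LOAD_FAST a,a → push 27,27. Stack: [27, 27]
BINARY_OP + → 27 + 27 = 54. Stack: [54]
STORE_FAST k → k=54. Stack: []
LOAD_FAST_LOAD_FAST a,a → push 27,27. Stack: [27, 27]
BINARY_OP + → 27 + 27 = 54. Stack: [54]
LOAD_FAST a → push 27. Stack: [54, 27]
BINARY_OP + → 54 + 27 = 81. Stack: [81]
STORE_FAST u → u=81. Stack: []
LOAD_CONST → push 8. Stack: [8]
LOAD_FAST a → push 27. Stack: [8, 27]
BINARY_OP - → 8 - 27 = -19. Stack: [-19]
STORE_FAST m → m=-19. Stack: []
LOAD_FAST k → push 54. Stack: [54]
LOAD_CONST → push 1. Stack: [54, 1]
BINARY_OP * → 54 * 1 = 54. Stack: [54]
LOAD_CONST → push 1. Stack: [54, 1]
BINARY_OP * → 54 * 1 = 54. Stack: [54]
STORE_FAST w → w=54. Stack: []
LOAD_FAST a → push 27. Stack: [27]
LOAD_CONST → push 11. Stack: [27, 11]
BINARY_OP & → 27 & 11 = 11. Stack: [11]
STORE_FAST x → x=11. Stack: []
LOAD_FAST_LOAD_FAST a,k → push 27,54. Stack: [27, 54]
BINARY_OP & → 27 & 54 = 18. Stack: [18]
LOAD_FAST m → push -19. Stack: [18, -19]
BINARY_OP % → 18 % -19 = -1. Stack: [-1]
STORE_FAST u → u=-1. Stack: []
LOAD_FAST_LOAD_FAST a,w → push 27,54. Stack: [27, 54]
BINARY_OP // → 27 // 54 = 0. Stack: [0]
LOAD_FAST w → push 54. Stack: [0, 54]
BINARY_OP - → 0 - 54 = -54. Stack: [-54]
STORE_FAST y → y=-54. Stack: []
LOAD_FAST y → push -54. Stack: [-54]
RETURN_VALUE → return -54.

-54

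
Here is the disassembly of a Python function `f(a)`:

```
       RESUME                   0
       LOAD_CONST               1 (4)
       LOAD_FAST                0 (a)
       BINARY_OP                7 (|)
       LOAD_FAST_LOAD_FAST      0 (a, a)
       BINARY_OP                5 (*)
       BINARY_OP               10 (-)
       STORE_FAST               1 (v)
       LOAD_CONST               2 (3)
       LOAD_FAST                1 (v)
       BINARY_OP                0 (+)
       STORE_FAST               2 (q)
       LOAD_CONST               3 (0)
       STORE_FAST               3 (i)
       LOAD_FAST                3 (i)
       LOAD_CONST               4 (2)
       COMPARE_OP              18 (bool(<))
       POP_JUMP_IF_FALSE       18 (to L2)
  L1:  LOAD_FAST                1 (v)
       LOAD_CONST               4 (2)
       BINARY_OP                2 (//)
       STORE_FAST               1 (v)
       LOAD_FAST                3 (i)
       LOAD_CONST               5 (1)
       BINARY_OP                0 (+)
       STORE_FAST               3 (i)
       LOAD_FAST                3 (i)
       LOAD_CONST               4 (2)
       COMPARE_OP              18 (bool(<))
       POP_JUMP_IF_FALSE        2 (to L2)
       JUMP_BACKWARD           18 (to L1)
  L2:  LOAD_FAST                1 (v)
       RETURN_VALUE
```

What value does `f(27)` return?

LOAD_CONST → push 4. Stack: [4]
LOAD_FAST a → push 27. Stack: [4, 27]
BINARY_OP | → 4 | 27 = 31. Stack: [31]
LOAD_FAST_LOAD_FAST a,a → push 27,27. Stack: [31, 27, 27]
BINARY_OP * → 27 * 27 = 729. Stack: [31, 729]
BINARY_OP - → 31 - 729 = -698. Stack: [-698]
STORE_FAST v → v=-698. Stack: []
LOAD_CONST → push 3. Stack: [3]
LOAD_FAST v → push -698. Stack: [3, -698]
BINARY_OP + → 3 + -698 = -695. Stack: [-695]
STORE_FAST q → q=-695. Stack: []
LOAD_CONST → push 0. Stack: [0]
STORE_FAST i → i=0. Stack: []
LOAD_FAST i → push 0. Stack: [0]
LOAD_CONST → push 2. Stack: [0, 2]
COMPARE_OP bool(<) → 0 vs 2 = True. Stack: [True]
POP_JUMP_IF_FALSE → pop True; no jump. Stack: []
LOAD_FAST v → push -698. Stack: [-698]
LOAD_CONST → push 2. Stack: [-698, 2]
BINARY_OP // → -698 // 2 = -349. Stack: [-349]
STORE_FAST v → v=-349. Stack: []
LOAD_FAST i → push 0. Stack: [0]
LOAD_CONST → push 1. Stack: [0, 1]
BINARY_OP + → 0 + 1 = 1. Stack: [1]
STORE_FAST i → i=1. Stack: []
LOAD_FAST i → push 1. Stack: [1]
LOAD_CONST → push 2. Stack: [1, 2]
COMPARE_OP bool(<) → 1 vs 2 = True. Stack: [True]
POP_JUMP_IF_FALSE → pop True; no jump. Stack: []
LOAD_FAST v → push -349. Stack: [-349]
LOAD_CONST → push 2. Stack: [-349, 2]
BINARY_OP // → -349 // 2 = -175. Stack: [-175]
STORE_FAST v → v=-175. Stack: []
LOAD_FAST i → push 1. Stack: [1]
LOAD_CONST → push 1. Stack: [1, 1]
BINARY_OP + → 1 + 1 = 2. Stack: [2]
STORE_FAST i → i=2. Stack: []
LOAD_FAST i → push 2. Stack: [2]
LOAD_CONST → push 2. Stack: [2, 2]
COMPARE_OP bool(<) → 2 vs 2 = False. Stack: [False]
POP_JUMP_IF_FALSE → pop False; jump. Stack: []
LOAD_FAST v → push -175. Stack: [-175]
RETURN_VALUE → return -175.

-175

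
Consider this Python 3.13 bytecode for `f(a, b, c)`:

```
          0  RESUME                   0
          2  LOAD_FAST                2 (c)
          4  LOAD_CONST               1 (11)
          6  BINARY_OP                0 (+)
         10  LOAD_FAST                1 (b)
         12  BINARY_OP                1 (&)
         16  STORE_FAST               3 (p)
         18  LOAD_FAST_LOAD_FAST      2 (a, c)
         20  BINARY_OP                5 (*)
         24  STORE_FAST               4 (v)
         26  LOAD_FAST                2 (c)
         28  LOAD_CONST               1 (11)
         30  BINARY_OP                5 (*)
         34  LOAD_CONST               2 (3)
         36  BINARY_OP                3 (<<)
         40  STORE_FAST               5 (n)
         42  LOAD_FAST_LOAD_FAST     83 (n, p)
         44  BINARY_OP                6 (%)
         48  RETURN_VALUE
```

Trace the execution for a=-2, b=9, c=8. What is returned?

LOAD_FAST c → push 8. Stack: [8]
LOAD_CONST → push 11. Stack: [8, 11]
BINARY_OP + → 8 + 11 = 19. Stack: [19]
LOAD_FAST b → push 9. Stack: [19, 9]
BINARY_OP & → 19 & 9 = 1. Stack: [1]
STORE_FAST p → p=1. Stack: []
LOAD_FAST_LOAD_FAST a,c → push -2,8. Stack: [-2, 8]
BINARY_OP * → -2 * 8 = -16. Stack: [-16]
STORE_FAST v → v=-16. Stack: []
LOAD_FAST c → push 8. Stack: [8]
LOAD_CONST → push 11. Stack: [8, 11]
BINARY_OP * → 8 * 11 = 88. Stack: [88]
LOAD_CONST → push 3. Stack: [88, 3]
BINARY_OP << → 88 << 3 = 704. Stack: [704]
STORE_FAST n → n=704. Stack: []
LOAD_FAST_LOAD_FAST n,p → push 704,1. Stack: [704, 1]
BINARY_OP % → 704 % 1 = 0. Stack: [0]
RETURN_VALUE → return 0.

0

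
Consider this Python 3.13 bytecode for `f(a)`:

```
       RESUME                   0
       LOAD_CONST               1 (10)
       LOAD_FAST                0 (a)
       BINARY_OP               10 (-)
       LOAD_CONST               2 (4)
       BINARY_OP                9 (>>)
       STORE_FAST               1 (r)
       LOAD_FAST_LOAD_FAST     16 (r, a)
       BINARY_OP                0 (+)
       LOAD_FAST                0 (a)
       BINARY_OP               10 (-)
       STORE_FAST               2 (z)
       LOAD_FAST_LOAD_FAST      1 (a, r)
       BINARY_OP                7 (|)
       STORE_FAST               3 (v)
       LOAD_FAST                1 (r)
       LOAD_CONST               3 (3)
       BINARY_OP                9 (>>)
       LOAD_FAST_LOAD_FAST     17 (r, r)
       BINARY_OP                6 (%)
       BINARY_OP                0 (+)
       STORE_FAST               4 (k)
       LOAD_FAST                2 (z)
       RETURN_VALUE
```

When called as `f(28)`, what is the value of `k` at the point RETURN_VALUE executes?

-1

LOAD_CONST → push 10. Stack: [10]
LOAD_FAST a → push 28. Stack: [10, 28]
BINARY_OP - → 10 - 28 = -18. Stack: [-18]
LOAD_CONST → push 4. Stack: [-18, 4]
BINARY_OP >> → -18 >> 4 = -2. Stack: [-2]
STORE_FAST r → r=-2. Stack: []
LOAD_FAST_LOAD_FAST r,a → push -2,28. Stack: [-2, 28]
BINARY_OP + → -2 + 28 = 26. Stack: [26]
LOAD_FAST a → push 28. Stack: [26, 28]
BINARY_OP - → 26 - 28 = -2. Stack: [-2]
STORE_FAST z → z=-2. Stack: []
LOAD_FAST_LOAD_FAST a,r → push 28,-2. Stack: [28, -2]
BINARY_OP | → 28 | -2 = -2. Stack: [-2]
STORE_FAST v → v=-2. Stack: []
LOAD_FAST r → push -2. Stack: [-2]
LOAD_CONST → push 3. Stack: [-2, 3]
BINARY_OP >> → -2 >> 3 = -1. Stack: [-1]
LOAD_FAST_LOAD_FAST r,r → push -2,-2. Stack: [-1, -2, -2]
BINARY_OP % → -2 % -2 = 0. Stack: [-1, 0]
BINARY_OP + → -1 + 0 = -1. Stack: [-1]
STORE_FAST k → k=-1. Stack: []
LOAD_FAST z → push -2. Stack: [-2]
RETURN_VALUE → return -2.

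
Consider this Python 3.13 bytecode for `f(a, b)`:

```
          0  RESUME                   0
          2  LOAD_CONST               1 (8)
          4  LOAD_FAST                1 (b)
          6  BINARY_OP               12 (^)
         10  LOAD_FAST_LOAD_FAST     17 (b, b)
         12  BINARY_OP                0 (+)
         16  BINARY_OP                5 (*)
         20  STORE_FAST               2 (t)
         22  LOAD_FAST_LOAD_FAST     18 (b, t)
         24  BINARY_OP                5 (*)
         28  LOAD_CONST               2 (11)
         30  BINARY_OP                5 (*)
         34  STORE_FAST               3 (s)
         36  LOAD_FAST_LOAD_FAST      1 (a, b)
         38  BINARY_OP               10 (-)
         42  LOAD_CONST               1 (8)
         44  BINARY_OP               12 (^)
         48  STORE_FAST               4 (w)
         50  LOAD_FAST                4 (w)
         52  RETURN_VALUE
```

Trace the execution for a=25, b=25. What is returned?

8

LOAD_CONST → push 8. Stack: [8]
LOAD_FAST b → push 25. Stack: [8, 25]
BINARY_OP ^ → 8 ^ 25 = 17. Stack: [17]
LOAD_FAST_LOAD_FAST b,b → push 25,25. Stack: [17, 25, 25]
BINARY_OP + → 25 + 25 = 50. Stack: [17, 50]
BINARY_OP * → 17 * 50 = 850. Stack: [850]
STORE_FAST t → t=850. Stack: []
LOAD_FAST_LOAD_FAST b,t → push 25,850. Stack: [25, 850]
BINARY_OP * → 25 * 850 = 21250. Stack: [21250]
LOAD_CONST → push 11. Stack: [21250, 11]
BINARY_OP * → 21250 * 11 = 233750. Stack: [233750]
STORE_FAST s → s=233750. Stack: []
LOAD_FAST_LOAD_FAST a,b → push 25,25. Stack: [25, 25]
BINARY_OP - → 25 - 25 = 0. Stack: [0]
LOAD_CONST → push 8. Stack: [0, 8]
BINARY_OP ^ → 0 ^ 8 = 8. Stack: [8]
STORE_FAST w → w=8. Stack: []
LOAD_FAST w → push 8. Stack: [8]
RETURN_VALUE → return 8.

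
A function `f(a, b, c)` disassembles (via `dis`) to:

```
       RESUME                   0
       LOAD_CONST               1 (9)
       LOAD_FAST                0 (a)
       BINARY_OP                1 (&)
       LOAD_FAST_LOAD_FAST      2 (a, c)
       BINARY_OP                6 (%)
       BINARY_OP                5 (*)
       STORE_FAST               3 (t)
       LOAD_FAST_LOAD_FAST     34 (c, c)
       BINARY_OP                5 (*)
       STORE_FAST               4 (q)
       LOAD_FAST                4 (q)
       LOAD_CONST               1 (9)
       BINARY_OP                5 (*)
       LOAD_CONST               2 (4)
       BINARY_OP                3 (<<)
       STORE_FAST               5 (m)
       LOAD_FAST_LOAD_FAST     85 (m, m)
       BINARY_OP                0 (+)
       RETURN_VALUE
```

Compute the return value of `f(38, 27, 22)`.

LOAD_CONST → push 9. Stack: [9]
LOAD_FAST a → push 38. Stack: [9, 38]
BINARY_OP & → 9 & 38 = 0. Stack: [0]
LOAD_FAST_LOAD_FAST a,c → push 38,22. Stack: [0, 38, 22]
BINARY_OP % → 38 % 22 = 16. Stack: [0, 16]
BINARY_OP * → 0 * 16 = 0. Stack: [0]
STORE_FAST t → t=0. Stack: []
LOAD_FAST_LOAD_FAST c,c → push 22,22. Stack: [22, 22]
BINARY_OP * → 22 * 22 = 484. Stack: [484]
STORE_FAST q → q=484. Stack: []
LOAD_FAST q → push 484. Stack: [484]
LOAD_CONST → push 9. Stack: [484, 9]
BINARY_OP * → 484 * 9 = 4356. Stack: [4356]
LOAD_CONST → push 4. Stack: [4356, 4]
BINARY_OP << → 4356 << 4 = 69696. Stack: [69696]
STORE_FAST m → m=69696. Stack: []
LOAD_FAST_LOAD_FAST m,m → push 69696,69696. Stack: [69696, 69696]
BINARY_OP + → 69696 + 69696 = 139392. Stack: [139392]
RETURN_VALUE → return 139392.

139392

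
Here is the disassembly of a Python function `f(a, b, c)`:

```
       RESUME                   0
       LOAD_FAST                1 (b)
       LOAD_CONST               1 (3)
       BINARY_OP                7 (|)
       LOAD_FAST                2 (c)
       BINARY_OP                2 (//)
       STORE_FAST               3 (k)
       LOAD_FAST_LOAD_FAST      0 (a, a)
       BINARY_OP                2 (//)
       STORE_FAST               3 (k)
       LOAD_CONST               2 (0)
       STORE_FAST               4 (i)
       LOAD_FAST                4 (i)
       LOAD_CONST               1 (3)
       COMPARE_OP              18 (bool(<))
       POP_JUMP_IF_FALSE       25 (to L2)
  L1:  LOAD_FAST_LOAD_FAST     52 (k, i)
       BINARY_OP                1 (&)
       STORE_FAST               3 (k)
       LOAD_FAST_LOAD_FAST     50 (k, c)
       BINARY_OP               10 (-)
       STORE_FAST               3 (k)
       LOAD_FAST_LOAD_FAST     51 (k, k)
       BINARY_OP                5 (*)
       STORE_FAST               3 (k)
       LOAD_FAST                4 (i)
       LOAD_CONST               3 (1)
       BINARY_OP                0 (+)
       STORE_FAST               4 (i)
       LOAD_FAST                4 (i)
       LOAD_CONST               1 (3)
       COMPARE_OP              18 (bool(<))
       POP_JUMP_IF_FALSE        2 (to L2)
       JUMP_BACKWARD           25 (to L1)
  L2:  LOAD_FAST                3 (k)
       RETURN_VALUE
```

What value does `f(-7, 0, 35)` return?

LOAD_FAST b → push 0
LOAD_CONST → push 3
BINARY_OP | → 0 | 3 = 3
LOAD_FAST c → push 35
BINARY_OP // → 3 // 35 = 0
STORE_FAST k → k=0
LOAD_FAST_LOAD_FAST a,a → push -7,-7
BINARY_OP // → -7 // -7 = 1
STORE_FAST k → k=1
LOAD_CONST → push 0
STORE_FAST i → i=0
LOAD_FAST i → push 0
LOAD_CONST → push 3
COMPARE_OP bool(<) → 0 vs 3 = True
POP_JUMP_IF_FALSE → pop True; no jump
LOAD_FAST_LOAD_FAST k,i → push 1,0
BINARY_OP & → 1 & 0 = 0
STORE_FAST k → k=0
LOAD_FAST_LOAD_FAST k,c → push 0,35
BINARY_OP - → 0 - 35 = -35
STORE_FAST k → k=-35
LOAD_FAST_LOAD_FAST k,k → push -35,-35
BINARY_OP * → -35 * -35 = 1225
STORE_FAST k → k=1225
LOAD_FAST i → push 0
LOAD_CONST → push 1
BINARY_OP + → 0 + 1 = 1
STORE_FAST i → i=1
LOAD_FAST i → push 1
LOAD_CONST → push 3
COMPARE_OP bool(<) → 1 vs 3 = True
POP_JUMP_IF_FALSE → pop True; no jump
LOAD_FAST_LOAD_FAST k,i → push 1225,1
BINARY_OP & → 1225 & 1 = 1
STORE_FAST k → k=1
LOAD_FAST_LOAD_FAST k,c → push 1,35
BINARY_OP - → 1 - 35 = -34
STORE_FAST k → k=-34
LOAD_FAST_LOAD_FAST k,k → push -34,-34
BINARY_OP * → -34 * -34 = 1156
STORE_FAST k → k=1156
LOAD_FAST i → push 1
LOAD_CONST → push 1
BINARY_OP + → 1 + 1 = 2
STORE_FAST i → i=2
LOAD_FAST i → push 2
LOAD_CONST → push 3
COMPARE_OP bool(<) → 2 vs 3 = True
POP_JUMP_IF_FALSE → pop True; no jump
LOAD_FAST_LOAD_FAST k,i → push 1156,2
BINARY_OP & → 1156 & 2 = 0
STORE_FAST k → k=0
LOAD_FAST_LOAD_FAST k,c → push 0,35
BINARY_OP - → 0 - 35 = -35
STORE_FAST k → k=-35
LOAD_FAST_LOAD_FAST k,k → push -35,-35
BINARY_OP * → -35 * -35 = 1225
STORE_FAST k → k=1225
LOAD_FAST i → push 2
LOAD_CONST → push 1
BINARY_OP + → 2 + 1 = 3
STORE_FAST i → i=3
LOAD_FAST i → push 3
LOAD_CONST → push 3
COMPARE_OP bool(<) → 3 vs 3 = False
POP_JUMP_IF_FALSE → pop False; jump
LOAD_FAST k → push 1225
RETURN_VALUE → return 1225.

1225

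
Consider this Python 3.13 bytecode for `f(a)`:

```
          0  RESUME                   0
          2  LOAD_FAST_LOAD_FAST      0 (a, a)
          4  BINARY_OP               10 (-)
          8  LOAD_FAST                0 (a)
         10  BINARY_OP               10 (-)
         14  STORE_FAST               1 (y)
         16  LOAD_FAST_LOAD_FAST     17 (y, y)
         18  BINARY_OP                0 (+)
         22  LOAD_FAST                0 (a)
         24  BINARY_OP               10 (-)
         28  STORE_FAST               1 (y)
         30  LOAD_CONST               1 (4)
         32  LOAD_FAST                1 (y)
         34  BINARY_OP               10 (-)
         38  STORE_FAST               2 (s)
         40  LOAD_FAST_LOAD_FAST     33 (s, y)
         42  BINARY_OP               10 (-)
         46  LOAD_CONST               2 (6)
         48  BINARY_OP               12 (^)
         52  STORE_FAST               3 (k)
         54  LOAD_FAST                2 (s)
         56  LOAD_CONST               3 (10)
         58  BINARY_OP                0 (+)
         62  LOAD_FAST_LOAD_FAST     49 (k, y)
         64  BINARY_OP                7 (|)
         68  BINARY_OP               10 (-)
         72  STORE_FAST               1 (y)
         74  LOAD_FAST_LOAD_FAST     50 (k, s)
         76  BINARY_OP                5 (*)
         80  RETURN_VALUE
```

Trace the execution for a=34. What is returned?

LOAD_FAST_LOAD_FAST a,a → push 34,34. Stack: [34, 34]
BINARY_OP - → 34 - 34 = 0. Stack: [0]
LOAD_FAST a → push 34. Stack: [0, 34]
BINARY_OP - → 0 - 34 = -34. Stack: [-34]
STORE_FAST y → y=-34. Stack: []
LOAD_FAST_LOAD_FAST y,y → push -34,-34. Stack: [-34, -34]
BINARY_OP + → -34 + -34 = -68. Stack: [-68]
LOAD_FAST a → push 34. Stack: [-68, 34]
BINARY_OP - → -68 - 34 = -102. Stack: [-102]
STORE_FAST y → y=-102. Stack: []
LOAD_CONST → push 4. Stack: [4]
LOAD_FAST y → push -102. Stack: [4, -102]
BINARY_OP - → 4 - -102 = 106. Stack: [106]
STORE_FAST s → s=106. Stack: []
LOAD_FAST_LOAD_FAST s,y → push 106,-102. Stack: [106, -102]
BINARY_OP - → 106 - -102 = 208. Stack: [208]
LOAD_CONST → push 6. Stack: [208, 6]
BINARY_OP ^ → 208 ^ 6 = 214. Stack: [214]
STORE_FAST k → k=214. Stack: []
LOAD_FAST s → push 106. Stack: [106]
LOAD_CONST → push 10. Stack: [106, 10]
BINARY_OP + → 106 + 10 = 116. Stack: [116]
LOAD_FAST_LOAD_FAST k,y → push 214,-102. Stack: [116, 214, -102]
BINARY_OP | → 214 | -102 = -34. Stack: [116, -34]
BINARY_OP - → 116 - -34 = 150. Stack: [150]
STORE_FAST y → y=150. Stack: []
LOAD_FAST_LOAD_FAST k,s → push 214,106. Stack: [214, 106]
BINARY_OP * → 214 * 106 = 22684. Stack: [22684]
RETURN_VALUE → return 22684.

22684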